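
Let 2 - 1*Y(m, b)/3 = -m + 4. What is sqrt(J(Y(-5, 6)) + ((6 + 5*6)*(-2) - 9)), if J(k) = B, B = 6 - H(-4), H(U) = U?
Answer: I*sqrt(71) ≈ 8.4261*I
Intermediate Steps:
Y(m, b) = -6 + 3*m (Y(m, b) = 6 - 3*(-m + 4) = 6 - 3*(4 - m) = 6 + (-12 + 3*m) = -6 + 3*m)
B = 10 (B = 6 - 1*(-4) = 6 + 4 = 10)
J(k) = 10
sqrt(J(Y(-5, 6)) + ((6 + 5*6)*(-2) - 9)) = sqrt(10 + ((6 + 5*6)*(-2) - 9)) = sqrt(10 + ((6 + 30)*(-2) - 9)) = sqrt(10 + (36*(-2) - 9)) = sqrt(10 + (-72 - 9)) = sqrt(10 - 81) = sqrt(-71) = I*sqrt(71)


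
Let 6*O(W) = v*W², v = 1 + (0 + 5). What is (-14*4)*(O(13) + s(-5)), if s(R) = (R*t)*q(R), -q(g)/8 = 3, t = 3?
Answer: -29624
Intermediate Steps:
q(g) = -24 (q(g) = -8*3 = -24)
s(R) = -72*R (s(R) = (R*3)*(-24) = (3*R)*(-24) = -72*R)
v = 6 (v = 1 + 5 = 6)
O(W) = W² (O(W) = (6*W²)/6 = W²)
(-14*4)*(O(13) + s(-5)) = (-14*4)*(13² - 72*(-5)) = -56*(169 + 360) = -56*529 = -29624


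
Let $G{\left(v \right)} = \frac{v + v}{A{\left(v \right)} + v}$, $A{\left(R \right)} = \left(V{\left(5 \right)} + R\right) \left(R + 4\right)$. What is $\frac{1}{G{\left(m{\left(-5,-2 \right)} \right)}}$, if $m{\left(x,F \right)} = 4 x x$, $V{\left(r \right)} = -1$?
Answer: $\frac{2599}{50} \approx 51.98$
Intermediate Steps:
$m{\left(x,F \right)} = 4 x^{2}$
$A{\left(R \right)} = \left(-1 + R\right) \left(4 + R\right)$ ($A{\left(R \right)} = \left(-1 + R\right) \left(R + 4\right) = \left(-1 + R\right) \left(4 + R\right)$)
$G{\left(v \right)} = \frac{2 v}{-4 + v^{2} + 4 v}$ ($G{\left(v \right)} = \frac{v + v}{\left(-4 + v^{2} + 3 v\right) + v} = \frac{2 v}{-4 + v^{2} + 4 v}$)
$\frac{1}{G{\left(m{\left(-5,-2 \right)} \right)}} = \frac{1}{2 \cdot 4 \left(-5\right)^{2} \frac{1}{-4 + \left(4 \left(-5\right)^{2}\right)^{2} + 4 \cdot 4 \left(-5\right)^{2}}} = \frac{1}{2 \cdot 4 \cdot 25 \frac{1}{-4 + \left(4 \cdot 25\right)^{2} + 4 \cdot 4 \cdot 25}} = \frac{1}{2 \cdot 100 \frac{1}{-4 + 100^{2} + 4 \cdot 100}} = \frac{1}{2 \cdot 100 \frac{1}{-4 + 10000 + 400}} = \frac{1}{2 \cdot 100 \cdot \frac{1}{10396}} = \frac{1}{\frac{50}{2599}} = \frac{2599}{50}$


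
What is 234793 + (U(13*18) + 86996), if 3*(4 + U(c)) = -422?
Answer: 964933/3 ≈ 3.2164e+5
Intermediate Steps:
U(c) = -434/3 (U(c) = -4 + (⅓)*(-422) = -4 - 422/3 = -434/3)
234793 + (U(13*18) + 86996) = 234793 + (-434/3 + 86996) = 234793 + 260554/3 = 964933/3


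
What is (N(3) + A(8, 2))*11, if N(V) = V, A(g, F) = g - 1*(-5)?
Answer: 176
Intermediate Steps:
A(g, F) = 5 + g (A(g, F) = g + 5 = 5 + g)
(N(3) + A(8, 2))*11 = (3 + (5 + 8))*11 = (3 + 13)*11 = 16*11 = 176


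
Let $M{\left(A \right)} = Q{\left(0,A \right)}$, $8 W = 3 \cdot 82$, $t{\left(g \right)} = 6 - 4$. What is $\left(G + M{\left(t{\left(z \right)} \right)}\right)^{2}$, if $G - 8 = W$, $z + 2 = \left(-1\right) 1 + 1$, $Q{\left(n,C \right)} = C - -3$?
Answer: $\frac{30625}{16} \approx 1914.1$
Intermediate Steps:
$Q{\left(n,C \right)} = 3 + C$ ($Q{\left(n,C \right)} = C + 3 = 3 + C$)
$z = -2$ ($z = -2 + \left(\left(-1\right) 1 + 1\right) = -2 + \left(-1 + 1\right) = -2 + 0 = -2$)
$t{\left(g \right)} = 2$ ($t{\left(g \right)} = 6 - 4 = 2$)
$W = \frac{123}{4}$ ($W = \frac{3 \cdot 82}{8} = \frac{1}{8} \cdot 246 = \frac{123}{4} \approx 30.75$)
$M{\left(A \right)} = 3 + A$
$G = \frac{155}{4}$ ($G = 8 + \frac{123}{4} = \frac{155}{4} \approx 38.75$)
$\left(G + M{\left(t{\left(z \right)} \right)}\right)^{2} = \left(\frac{155}{4} + \left(3 + 2\right)\right)^{2} = \left(\frac{155}{4} + 5\right)^{2} = \left(\frac{175}{4}\right)^{2} = \frac{30625}{16}$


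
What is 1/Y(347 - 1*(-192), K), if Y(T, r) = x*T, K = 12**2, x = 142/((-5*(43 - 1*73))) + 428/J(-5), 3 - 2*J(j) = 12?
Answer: -225/11419793 ≈ -1.9703e-5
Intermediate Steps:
J(j) = -9/2 (J(j) = 3/2 - 1/2*12 = 3/2 - 6 = -9/2)
x = -21187/225 (x = 142/((-5*(43 - 1*73))) + 428/(-9/2) = 142/((-5*(43 - 73))) + 428*(-2/9) = 142/((-5*(-30))) - 856/9 = 142/150 - 856/9 = 142*(1/150) - 856/9 = 71/75 - 856/9 = -21187/225 ≈ -94.164)
K = 144
Y(T, r) = -21187*T/225
1/Y(347 - 1*(-192), K) = 1/(-21187*(347 - 1*(-192))/225) = 1/(-21187*(347 + 192)/225) = 1/(-21187/225*539) = 1/(-11419793/225) = -225/11419793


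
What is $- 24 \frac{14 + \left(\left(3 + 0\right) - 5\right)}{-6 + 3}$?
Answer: $96$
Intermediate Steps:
$- 24 \frac{14 + \left(\left(3 + 0\right) - 5\right)}{-6 + 3} = - 24 \frac{14 + \left(3 - 5\right)}{-3} = - 24 \left(14 - 2\right) \left(- \frac{1}{3}\right) = - 24 \cdot 12 \left(- \frac{1}{3}\right) = \left(-24\right) \left(-4\right) = 96$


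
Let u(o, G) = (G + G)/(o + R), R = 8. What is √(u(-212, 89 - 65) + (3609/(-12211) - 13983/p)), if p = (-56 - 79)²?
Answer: I*√1019465848848102/28024245 ≈ 1.1393*I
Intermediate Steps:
p = 18225 (p = (-135)² = 18225)
u(o, G) = 2*G/(8 + o) (u(o, G) = (G + G)/(o + 8) = (2*G)/(8 + o) = 2*G/(8 + o))
√(u(-212, 89 - 65) + (3609/(-12211) - 13983/p)) = √(2*(89 - 65)/(8 - 212) + (3609/(-12211) - 13983/18225)) = √(2*24/(-204) + (3609*(-1/12211) - 13983*1/18225)) = √(2*24*(-1/204) + (-3609/12211 - 4661/6075)) = √(-4/17 - 78840146/74181825) = √(-1637009782/1261091025) = I*√1019465848848102/28024245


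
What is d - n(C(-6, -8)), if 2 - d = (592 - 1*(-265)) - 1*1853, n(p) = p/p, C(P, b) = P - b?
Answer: 997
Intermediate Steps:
n(p) = 1
d = 998 (d = 2 - ((592 - 1*(-265)) - 1*1853) = 2 - ((592 + 265) - 1853) = 2 - (857 - 1853) = 2 - 1*(-996) = 2 + 996 = 998)
d - n(C(-6, -8)) = 998 - 1*1 = 998 - 1 = 997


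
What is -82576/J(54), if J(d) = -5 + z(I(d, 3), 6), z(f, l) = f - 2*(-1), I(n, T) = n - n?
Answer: 82576/3 ≈ 27525.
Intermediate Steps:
I(n, T) = 0
z(f, l) = 2 + f (z(f, l) = f + 2 = 2 + f)
J(d) = -3 (J(d) = -5 + (2 + 0) = -5 + 2 = -3)
-82576/J(54) = -82576/(-3) = -82576*(-⅓) = 82576/3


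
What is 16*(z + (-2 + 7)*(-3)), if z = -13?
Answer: -448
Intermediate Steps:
16*(z + (-2 + 7)*(-3)) = 16*(-13 + (-2 + 7)*(-3)) = 16*(-13 + 5*(-3)) = 16*(-13 - 15) = 16*(-28) = -448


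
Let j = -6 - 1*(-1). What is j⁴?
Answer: 625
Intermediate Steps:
j = -5 (j = -6 + 1 = -5)
j⁴ = (-5)⁴ = 625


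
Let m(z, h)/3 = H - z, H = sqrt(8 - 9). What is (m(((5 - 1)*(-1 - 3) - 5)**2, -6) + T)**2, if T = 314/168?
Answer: 12315387121/7056 - 110975*I/14 ≈ 1.7454e+6 - 7926.8*I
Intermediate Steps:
T = 157/84 (T = 314*(1/168) = 157/84 ≈ 1.8690)
H = I (H = sqrt(-1) = I ≈ 1.0*I)
m(z, h) = -3*z + 3*I (m(z, h) = 3*(I - z) = -3*z + 3*I)
(m(((5 - 1)*(-1 - 3) - 5)**2, -6) + T)**2 = ((-3*((5 - 1)*(-1 - 3) - 5)**2 + 3*I) + 157/84)**2 = ((-3*(4*(-4) - 5)**2 + 3*I) + 157/84)**2 = ((-3*(-16 - 5)**2 + 3*I) + 157/84)**2 = ((-3*(-21)**2 + 3*I) + 157/84)**2 = ((-3*441 + 3*I) + 157/84)**2 = ((-1323 + 3*I) + 157/84)**2 = (-110975/84 + 3*I)**2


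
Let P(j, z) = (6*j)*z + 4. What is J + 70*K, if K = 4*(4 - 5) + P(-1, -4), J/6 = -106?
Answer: 1044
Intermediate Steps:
J = -636 (J = 6*(-106) = -636)
P(j, z) = 4 + 6*j*z (P(j, z) = 6*j*z + 4 = 4 + 6*j*z)
K = 24 (K = 4*(4 - 5) + (4 + 6*(-1)*(-4)) = 4*(-1) + (4 + 24) = -4 + 28 = 24)
J + 70*K = -636 + 70*24 = -636 + 1680 = 1044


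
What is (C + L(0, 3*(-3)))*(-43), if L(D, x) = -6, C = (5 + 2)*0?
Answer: 258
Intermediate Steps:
C = 0 (C = 7*0 = 0)
(C + L(0, 3*(-3)))*(-43) = (0 - 6)*(-43) = -6*(-43) = 258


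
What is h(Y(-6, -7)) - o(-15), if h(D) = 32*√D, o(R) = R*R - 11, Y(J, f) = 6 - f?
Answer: -214 + 32*√13 ≈ -98.622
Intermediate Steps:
o(R) = -11 + R² (o(R) = R² - 11 = -11 + R²)
h(Y(-6, -7)) - o(-15) = 32*√(6 - 1*(-7)) - (-11 + (-15)²) = 32*√(6 + 7) - (-11 + 225) = 32*√13 - 1*214 = 32*√13 - 214 = -214 + 32*√13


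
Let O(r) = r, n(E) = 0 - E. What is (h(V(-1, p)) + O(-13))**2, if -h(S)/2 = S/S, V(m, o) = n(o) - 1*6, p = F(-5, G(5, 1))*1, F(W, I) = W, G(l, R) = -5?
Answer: 225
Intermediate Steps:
n(E) = -E
p = -5 (p = -5*1 = -5)
V(m, o) = -6 - o (V(m, o) = -o - 1*6 = -o - 6 = -6 - o)
h(S) = -2 (h(S) = -2*S/S = -2*1 = -2)
(h(V(-1, p)) + O(-13))**2 = (-2 - 13)**2 = (-15)**2 = 225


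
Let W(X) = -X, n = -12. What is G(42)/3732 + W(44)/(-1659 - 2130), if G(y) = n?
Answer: 9895/1178379 ≈ 0.0083971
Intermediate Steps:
G(y) = -12
G(42)/3732 + W(44)/(-1659 - 2130) = -12/3732 + (-1*44)/(-1659 - 2130) = -12*1/3732 - 44/(-3789) = -1/311 - 44*(-1/3789) = -1/311 + 44/3789 = 9895/1178379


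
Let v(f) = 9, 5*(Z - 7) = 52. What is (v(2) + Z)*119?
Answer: 15708/5 ≈ 3141.6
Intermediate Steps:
Z = 87/5 (Z = 7 + (⅕)*52 = 7 + 52/5 = 87/5 ≈ 17.400)
(v(2) + Z)*119 = (9 + 87/5)*119 = (132/5)*119 = 15708/5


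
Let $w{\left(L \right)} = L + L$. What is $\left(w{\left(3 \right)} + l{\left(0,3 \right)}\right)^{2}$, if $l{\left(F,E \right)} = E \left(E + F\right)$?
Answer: $225$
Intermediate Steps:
$w{\left(L \right)} = 2 L$
$\left(w{\left(3 \right)} + l{\left(0,3 \right)}\right)^{2} = \left(2 \cdot 3 + 3 \left(3 + 0\right)\right)^{2} = \left(6 + 3 \cdot 3\right)^{2} = \left(6 + 9\right)^{2} = 15^{2} = 225$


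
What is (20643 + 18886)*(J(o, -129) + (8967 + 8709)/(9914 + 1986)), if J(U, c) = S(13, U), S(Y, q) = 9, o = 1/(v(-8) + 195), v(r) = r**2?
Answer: 176152518/425 ≈ 4.1448e+5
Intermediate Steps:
o = 1/259 (o = 1/((-8)**2 + 195) = 1/(64 + 195) = 1/259 ≈ 0.0038610)
J(U, c) = 9
(20643 + 18886)*(J(o, -129) + (8967 + 8709)/(9914 + 1986)) = (20643 + 18886)*(9 + (8967 + 8709)/(9914 + 1986)) = 39529*(9 + 17676/11900) = 39529*(9 + 17676*(1/11900)) = 39529*(9 + 4419/2975) = 39529*(31194/2975) = 176152518/425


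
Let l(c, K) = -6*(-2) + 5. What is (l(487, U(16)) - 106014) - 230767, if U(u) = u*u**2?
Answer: -336764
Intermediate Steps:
U(u) = u**3
l(c, K) = 17 (l(c, K) = 12 + 5 = 17)
(l(487, U(16)) - 106014) - 230767 = (17 - 106014) - 230767 = -105997 - 230767 = -336764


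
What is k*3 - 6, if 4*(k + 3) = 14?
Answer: -9/2 ≈ -4.5000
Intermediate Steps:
k = ½ (k = -3 + (¼)*14 = -3 + 7/2 = ½ ≈ 0.50000)
k*3 - 6 = (½)*3 - 6 = 3/2 - 6 = -9/2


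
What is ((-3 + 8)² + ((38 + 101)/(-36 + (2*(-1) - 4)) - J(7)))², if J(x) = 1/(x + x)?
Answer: 206116/441 ≈ 467.38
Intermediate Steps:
J(x) = 1/(2*x)
((-3 + 8)² + ((38 + 101)/(-36 + (2*(-1) - 4)) - J(7)))² = ((-3 + 8)² + ((38 + 101)/(-36 + (2*(-1) - 4)) - 1/(2*7)))² = (5² + (139/(-36 + (-2 - 4)) - 1/(2*7)))² = (25 + (139/(-36 - 6) - 1*1/14))² = (25 + (139/(-42) - 1/14))² = (25 + (139*(-1/42) - 1/14))² = (25 + (-139/42 - 1/14))² = (25 - 71/21)² = (454/21)² = 206116/441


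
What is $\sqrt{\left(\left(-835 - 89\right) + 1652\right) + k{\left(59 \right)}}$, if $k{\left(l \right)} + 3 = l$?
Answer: $28$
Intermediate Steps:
$k{\left(l \right)} = -3 + l$
$\sqrt{\left(\left(-835 - 89\right) + 1652\right) + k{\left(59 \right)}} = \sqrt{\left(\left(-835 - 89\right) + 1652\right) + \left(-3 + 59\right)} = \sqrt{\left(-924 + 1652\right) + 56} = \sqrt{728 + 56} = \sqrt{784} = 28$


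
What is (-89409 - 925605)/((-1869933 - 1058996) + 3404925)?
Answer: -507507/237998 ≈ -2.1324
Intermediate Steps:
(-89409 - 925605)/((-1869933 - 1058996) + 3404925) = -1015014/(-2928929 + 3404925) = -1015014/475996 = -1015014*1/475996 = -507507/237998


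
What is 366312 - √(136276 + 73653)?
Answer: 366312 - √209929 ≈ 3.6585e+5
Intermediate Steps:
366312 - √(136276 + 73653) = 366312 - √209929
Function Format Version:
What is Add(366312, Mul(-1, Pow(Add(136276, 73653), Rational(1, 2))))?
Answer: Add(366312, Mul(-1, Pow(209929, Rational(1, 2)))) ≈ 3.6585e+5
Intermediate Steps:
Add(366312, Mul(-1, Pow(Add(136276, 73653), Rational(1, 2)))) = Add(366312, Mul(-1, Pow(209929, Rational(1, 2))))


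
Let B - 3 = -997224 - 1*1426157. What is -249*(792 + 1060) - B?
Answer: 1962230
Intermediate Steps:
B = -2423378 (B = 3 + (-997224 - 1*1426157) = 3 + (-997224 - 1426157) = 3 - 2423381 = -2423378)
-249*(792 + 1060) - B = -249*(792 + 1060) - 1*(-2423378) = -249*1852 + 2423378 = -461148 + 2423378 = 1962230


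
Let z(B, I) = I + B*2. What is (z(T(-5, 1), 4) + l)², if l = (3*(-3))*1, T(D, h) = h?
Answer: 9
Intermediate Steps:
z(B, I) = I + 2*B
l = -9 (l = -9*1 = -9)
(z(T(-5, 1), 4) + l)² = ((4 + 2*1) - 9)² = ((4 + 2) - 9)² = (6 - 9)² = (-3)² = 9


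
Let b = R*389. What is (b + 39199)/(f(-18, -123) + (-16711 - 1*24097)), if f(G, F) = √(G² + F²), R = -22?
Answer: -1250397928/1665277411 - 91923*√1717/1665277411 ≈ -0.75315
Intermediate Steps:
b = -8558 (b = -22*389 = -8558)
f(G, F) = √(F² + G²)
(b + 39199)/(f(-18, -123) + (-16711 - 1*24097)) = (-8558 + 39199)/(√((-123)² + (-18)²) + (-16711 - 1*24097)) = 30641/(√(15129 + 324) + (-16711 - 24097)) = 30641/(√15453 - 40808) = 30641/(3*√1717 - 40808) = 30641/(-40808 + 3*√1717)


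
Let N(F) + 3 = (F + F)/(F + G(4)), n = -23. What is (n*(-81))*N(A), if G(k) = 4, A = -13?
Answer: -207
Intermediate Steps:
N(F) = -3 + 2*F/(4 + F) (N(F) = -3 + (F + F)/(F + 4) = -3 + (2*F)/(4 + F) = -3 + 2*F/(4 + F))
(n*(-81))*N(A) = (-23*(-81))*((-12 - 1*(-13))/(4 - 13)) = 1863*((-12 + 13)/(-9)) = 1863*(-⅑*1) = 1863*(-⅑) = -207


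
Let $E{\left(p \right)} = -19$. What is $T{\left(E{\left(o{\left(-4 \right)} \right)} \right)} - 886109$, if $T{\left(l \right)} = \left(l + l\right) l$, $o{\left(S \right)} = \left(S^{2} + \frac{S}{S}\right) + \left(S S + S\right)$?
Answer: $-885387$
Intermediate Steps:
$o{\left(S \right)} = 1 + S + 2 S^{2}$ ($o{\left(S \right)} = \left(S^{2} + 1\right) + \left(S^{2} + S\right) = \left(1 + S^{2}\right) + \left(S + S^{2}\right) = 1 + S + 2 S^{2}$)
$T{\left(l \right)} = 2 l^{2}$ ($T{\left(l \right)} = 2 l l = 2 l^{2}$)
$T{\left(E{\left(o{\left(-4 \right)} \right)} \right)} - 886109 = 2 \left(-19\right)^{2} - 886109 = 2 \cdot 361 - 886109 = 722 - 886109 = -885387$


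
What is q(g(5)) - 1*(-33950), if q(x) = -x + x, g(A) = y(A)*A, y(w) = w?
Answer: 33950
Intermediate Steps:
g(A) = A² (g(A) = A*A = A²)
q(x) = 0
q(g(5)) - 1*(-33950) = 0 - 1*(-33950) = 0 + 33950 = 33950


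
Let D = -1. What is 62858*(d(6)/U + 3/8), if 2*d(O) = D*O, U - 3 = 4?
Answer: -94287/28 ≈ -3367.4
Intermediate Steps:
U = 7 (U = 3 + 4 = 7)
d(O) = -O/2 (d(O) = (-O)/2 = -O/2)
62858*(d(6)/U + 3/8) = 62858*(-½*6/7 + 3/8) = 62858*(-3*⅐ + 3*(⅛)) = 62858*(-3/7 + 3/8) = 62858*(-3/56) = -94287/28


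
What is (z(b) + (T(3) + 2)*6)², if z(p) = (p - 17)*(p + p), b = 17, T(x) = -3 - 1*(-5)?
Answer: 576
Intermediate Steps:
T(x) = 2 (T(x) = -3 + 5 = 2)
z(p) = 2*p*(-17 + p) (z(p) = (-17 + p)*(2*p) = 2*p*(-17 + p))
(z(b) + (T(3) + 2)*6)² = (2*17*(-17 + 17) + (2 + 2)*6)² = (2*17*0 + 4*6)² = (0 + 24)² = 24² = 576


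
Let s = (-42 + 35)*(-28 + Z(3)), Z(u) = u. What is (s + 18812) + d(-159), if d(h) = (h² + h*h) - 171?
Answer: 69378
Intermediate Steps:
d(h) = -171 + 2*h² (d(h) = (h² + h²) - 171 = 2*h² - 171 = -171 + 2*h²)
s = 175 (s = (-42 + 35)*(-28 + 3) = -7*(-25) = 175)
(s + 18812) + d(-159) = (175 + 18812) + (-171 + 2*(-159)²) = 18987 + (-171 + 2*25281) = 18987 + (-171 + 50562) = 18987 + 50391 = 69378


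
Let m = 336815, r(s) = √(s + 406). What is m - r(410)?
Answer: 336815 - 4*√51 ≈ 3.3679e+5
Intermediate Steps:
r(s) = √(406 + s)
m - r(410) = 336815 - √(406 + 410) = 336815 - √816 = 336815 - 4*√51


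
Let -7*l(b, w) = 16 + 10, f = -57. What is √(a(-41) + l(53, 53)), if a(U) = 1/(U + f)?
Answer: I*√730/14 ≈ 1.9299*I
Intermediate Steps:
l(b, w) = -26/7 (l(b, w) = -(16 + 10)/7 = -⅐*26 = -26/7)
a(U) = 1/(-57 + U) (a(U) = 1/(U - 57) = 1/(-57 + U))
√(a(-41) + l(53, 53)) = √(1/(-57 - 41) - 26/7) = √(1/(-98) - 26/7) = √(-1/98 - 26/7) = √(-365/98) = I*√730/14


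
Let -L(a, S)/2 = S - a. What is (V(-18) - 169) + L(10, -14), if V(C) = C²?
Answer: 203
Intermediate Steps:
L(a, S) = -2*S + 2*a (L(a, S) = -2*(S - a) = -2*S + 2*a)
(V(-18) - 169) + L(10, -14) = ((-18)² - 169) + (-2*(-14) + 2*10) = (324 - 169) + (28 + 20) = 155 + 48 = 203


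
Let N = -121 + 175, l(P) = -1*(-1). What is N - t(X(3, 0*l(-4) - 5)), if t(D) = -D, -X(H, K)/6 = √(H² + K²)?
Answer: 54 - 6*√34 ≈ 19.014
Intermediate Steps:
l(P) = 1
X(H, K) = -6*√(H² + K²)
N = 54
N - t(X(3, 0*l(-4) - 5)) = 54 - (-1)*(-6*√(3² + (0*1 - 5)²)) = 54 - (-1)*(-6*√(9 + (0 - 5)²)) = 54 - (-1)*(-6*√(9 + (-5)²)) = 54 - (-1)*(-6*√(9 + 25)) = 54 - (-1)*(-6*√34) = 54 - 6*√34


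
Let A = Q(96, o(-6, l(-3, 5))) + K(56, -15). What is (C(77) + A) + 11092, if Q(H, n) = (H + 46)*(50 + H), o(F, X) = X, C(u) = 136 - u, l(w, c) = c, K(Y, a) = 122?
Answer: 32005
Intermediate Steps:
Q(H, n) = (46 + H)*(50 + H)
A = 20854 (A = (2300 + 96² + 96*96) + 122 = (2300 + 9216 + 9216) + 122 = 20732 + 122 = 20854)
(C(77) + A) + 11092 = ((136 - 1*77) + 20854) + 11092 = ((136 - 77) + 20854) + 11092 = (59 + 20854) + 11092 = 20913 + 11092 = 32005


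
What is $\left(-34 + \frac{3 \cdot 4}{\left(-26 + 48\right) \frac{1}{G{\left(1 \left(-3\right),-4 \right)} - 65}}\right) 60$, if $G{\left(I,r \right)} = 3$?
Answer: $- \frac{44760}{11} \approx -4069.1$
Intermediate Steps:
$\left(-34 + \frac{3 \cdot 4}{\left(-26 + 48\right) \frac{1}{G{\left(1 \left(-3\right),-4 \right)} - 65}}\right) 60 = \left(-34 + \frac{3 \cdot 4}{\left(-26 + 48\right) \frac{1}{3 - 65}}\right) 60 = \left(-34 + \frac{12}{22 \frac{1}{-62}}\right) 60 = \left(-34 + \frac{12}{22 \left(- \frac{1}{62}\right)}\right) 60 = \left(-34 + \frac{12}{- \frac{11}{31}}\right) 60 = \left(-34 + 12 \left(- \frac{31}{11}\right)\right) 60 = \left(-34 - \frac{372}{11}\right) 60 = \left(- \frac{746}{11}\right) 60 = - \frac{44760}{11}$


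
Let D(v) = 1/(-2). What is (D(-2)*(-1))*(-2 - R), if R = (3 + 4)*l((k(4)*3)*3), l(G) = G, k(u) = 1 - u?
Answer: 187/2 ≈ 93.500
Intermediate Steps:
D(v) = -½
R = -189 (R = (3 + 4)*(((1 - 1*4)*3)*3) = 7*(((1 - 4)*3)*3) = 7*(-3*3*3) = 7*(-9*3) = 7*(-27) = -189)
(D(-2)*(-1))*(-2 - R) = (-½*(-1))*(-2 - 1*(-189)) = (-2 + 189)/2 = (½)*187 = 187/2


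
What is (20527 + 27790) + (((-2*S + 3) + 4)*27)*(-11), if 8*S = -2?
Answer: 92179/2 ≈ 46090.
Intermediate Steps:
S = -¼ (S = (⅛)*(-2) = -¼ ≈ -0.25000)
(20527 + 27790) + (((-2*S + 3) + 4)*27)*(-11) = (20527 + 27790) + (((-2*(-¼) + 3) + 4)*27)*(-11) = 48317 + (((½ + 3) + 4)*27)*(-11) = 48317 + ((7/2 + 4)*27)*(-11) = 48317 + ((15/2)*27)*(-11) = 48317 + (405/2)*(-11) = 48317 - 4455/2 = 92179/2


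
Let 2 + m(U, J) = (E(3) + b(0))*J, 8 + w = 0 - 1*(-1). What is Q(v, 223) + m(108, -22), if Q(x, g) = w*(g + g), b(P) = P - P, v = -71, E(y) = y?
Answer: -3190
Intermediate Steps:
w = -7 (w = -8 + (0 - 1*(-1)) = -8 + (0 + 1) = -8 + 1 = -7)
b(P) = 0
Q(x, g) = -14*g (Q(x, g) = -7*(g + g) = -14*g)
m(U, J) = -2 + 3*J (m(U, J) = -2 + (3 + 0)*J = -2 + 3*J)
Q(v, 223) + m(108, -22) = -14*223 + (-2 + 3*(-22)) = -3122 + (-2 - 66) = -3122 - 68 = -3190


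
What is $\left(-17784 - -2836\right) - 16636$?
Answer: $-31584$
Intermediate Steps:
$\left(-17784 - -2836\right) - 16636 = \left(-17784 + 2836\right) - 16636 = -14948 - 16636 = -31584$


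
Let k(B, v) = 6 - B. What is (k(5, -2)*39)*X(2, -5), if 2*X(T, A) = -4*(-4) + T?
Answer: 351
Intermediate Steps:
X(T, A) = 8 + T/2 (X(T, A) = (-4*(-4) + T)/2 = (16 + T)/2 = 8 + T/2)
(k(5, -2)*39)*X(2, -5) = ((6 - 1*5)*39)*(8 + (½)*2) = ((6 - 5)*39)*(8 + 1) = (1*39)*9 = 39*9 = 351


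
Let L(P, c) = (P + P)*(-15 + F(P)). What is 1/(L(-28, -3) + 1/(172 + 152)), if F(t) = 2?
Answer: 324/235873 ≈ 0.0013736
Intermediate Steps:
L(P, c) = -26*P (L(P, c) = (P + P)*(-15 + 2) = (2*P)*(-13) = -26*P)
1/(L(-28, -3) + 1/(172 + 152)) = 1/(-26*(-28) + 1/(172 + 152)) = 1/(728 + 1/324) = 1/(235873/324) = 324/235873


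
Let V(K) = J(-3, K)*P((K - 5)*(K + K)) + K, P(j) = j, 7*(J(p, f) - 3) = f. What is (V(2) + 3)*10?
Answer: -2410/7 ≈ -344.29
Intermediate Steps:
J(p, f) = 3 + f/7
V(K) = K + 2*K*(-5 + K)*(3 + K/7) (V(K) = (3 + K/7)*((K - 5)*(K + K)) + K = (3 + K/7)*((-5 + K)*(2*K)) + K = (3 + K/7)*(2*K*(-5 + K)) + K = 2*K*(-5 + K)*(3 + K/7) + K = K + 2*K*(-5 + K)*(3 + K/7))
(V(2) + 3)*10 = ((⅐)*2*(7 + 2*(-5 + 2)*(21 + 2)) + 3)*10 = ((⅐)*2*(7 + 2*(-3)*23) + 3)*10 = ((⅐)*2*(7 - 138) + 3)*10 = ((⅐)*2*(-131) + 3)*10 = (-262/7 + 3)*10 = -241/7*10 = -2410/7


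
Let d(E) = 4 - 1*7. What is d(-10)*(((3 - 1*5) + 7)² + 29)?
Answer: -162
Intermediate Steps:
d(E) = -3 (d(E) = 4 - 7 = -3)
d(-10)*(((3 - 1*5) + 7)² + 29) = -3*(((3 - 1*5) + 7)² + 29) = -3*(((3 - 5) + 7)² + 29) = -3*((-2 + 7)² + 29) = -3*(5² + 29) = -3*(25 + 29) = -3*54 = -162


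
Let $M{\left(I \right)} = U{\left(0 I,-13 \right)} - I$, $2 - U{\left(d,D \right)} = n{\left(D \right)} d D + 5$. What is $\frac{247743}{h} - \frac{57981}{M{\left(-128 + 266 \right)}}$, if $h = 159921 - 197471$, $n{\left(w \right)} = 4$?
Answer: $\frac{714084929}{1764850} \approx 404.62$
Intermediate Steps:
$U{\left(d,D \right)} = -3 - 4 D d$ ($U{\left(d,D \right)} = 2 - \left(4 d D + 5\right) = 2 - \left(4 D d + 5\right) = 2 - \left(5 + 4 D d\right) = -3 - 4 D d$)
$h = -37550$ ($h = 159921 - 197471 = -37550$)
$M{\left(I \right)} = -3 - I$ ($M{\left(I \right)} = \left(-3 - - 52 \cdot 0 I\right) - I = \left(-3 - \left(-52\right) 0\right) - I = \left(-3 + 0\right) - I = -3 - I$)
$\frac{247743}{h} - \frac{57981}{M{\left(-128 + 266 \right)}} = \frac{247743}{-37550} - \frac{57981}{-3 - \left(-128 + 266\right)} = 247743 \left(- \frac{1}{37550}\right) - \frac{57981}{-3 - 138} = - \frac{247743}{37550} - \frac{57981}{-3 - 138} = - \frac{247743}{37550} - \frac{57981}{-141} = - \frac{247743}{37550} - - \frac{19327}{47} = - \frac{247743}{37550} + \frac{19327}{47} = \frac{714084929}{1764850}$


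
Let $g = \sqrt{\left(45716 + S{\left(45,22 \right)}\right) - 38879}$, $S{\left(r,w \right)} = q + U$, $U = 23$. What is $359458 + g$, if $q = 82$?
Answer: $359458 + \sqrt{6942} \approx 3.5954 \cdot 10^{5}$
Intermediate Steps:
$S{\left(r,w \right)} = 105$ ($S{\left(r,w \right)} = 82 + 23 = 105$)
$g = \sqrt{6942}$ ($g = \sqrt{\left(45716 + 105\right) - 38879} = \sqrt{45821 - 38879} = \sqrt{6942} \approx 83.319$)
$359458 + g = 359458 + \sqrt{6942}$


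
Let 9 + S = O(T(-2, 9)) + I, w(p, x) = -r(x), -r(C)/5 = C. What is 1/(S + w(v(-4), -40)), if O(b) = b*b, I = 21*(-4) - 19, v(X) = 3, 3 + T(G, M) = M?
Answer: -1/276 ≈ -0.0036232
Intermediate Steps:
T(G, M) = -3 + M
r(C) = -5*C
I = -103 (I = -84 - 19 = -103)
O(b) = b²
w(p, x) = 5*x (w(p, x) = -(-5)*x = 5*x)
S = -76 (S = -9 + ((-3 + 9)² - 103) = -9 + (6² - 103) = -9 + (36 - 103) = -9 - 67 = -76)
1/(S + w(v(-4), -40)) = 1/(-76 + 5*(-40)) = 1/(-76 - 200) = 1/(-276) = -1/276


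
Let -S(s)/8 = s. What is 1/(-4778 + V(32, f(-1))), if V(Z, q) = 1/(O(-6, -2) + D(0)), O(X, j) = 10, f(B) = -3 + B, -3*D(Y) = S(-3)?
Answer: -2/9555 ≈ -0.00020931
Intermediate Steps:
S(s) = -8*s
D(Y) = -8 (D(Y) = -(-8)*(-3)/3 = -⅓*24 = -8)
V(Z, q) = ½ (V(Z, q) = 1/(10 - 8) = 1/2 = ½)
1/(-4778 + V(32, f(-1))) = 1/(-4778 + ½) = 1/(-9555/2) = -2/9555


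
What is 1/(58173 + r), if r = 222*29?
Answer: 1/64611 ≈ 1.5477e-5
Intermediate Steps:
r = 6438
1/(58173 + r) = 1/(58173 + 6438) = 1/64611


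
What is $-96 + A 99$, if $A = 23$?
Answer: $2181$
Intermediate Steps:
$-96 + A 99 = -96 + 23 \cdot 99 = -96 + 2277 = 2181$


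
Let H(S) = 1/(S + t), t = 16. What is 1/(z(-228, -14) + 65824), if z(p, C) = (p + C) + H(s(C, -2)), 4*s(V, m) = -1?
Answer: 63/4131670 ≈ 1.5248e-5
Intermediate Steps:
s(V, m) = -¼ (s(V, m) = (¼)*(-1) = -¼)
H(S) = 1/(16 + S) (H(S) = 1/(S + 16) = 1/(16 + S))
z(p, C) = 4/63 + C + p (z(p, C) = (p + C) + 1/(16 - ¼) = (C + p) + 1/(63/4) = (C + p) + 4/63 = 4/63 + C + p)
1/(z(-228, -14) + 65824) = 1/((4/63 - 14 - 228) + 65824) = 1/(-15242/63 + 65824) = 1/(4131670/63) = 63/4131670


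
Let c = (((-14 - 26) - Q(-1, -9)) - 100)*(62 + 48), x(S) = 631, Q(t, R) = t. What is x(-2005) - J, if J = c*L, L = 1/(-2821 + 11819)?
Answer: 258774/409 ≈ 632.70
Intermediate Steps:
L = 1/8998 ≈ 0.00011114
c = -15290 (c = (((-14 - 26) - 1*(-1)) - 100)*(62 + 48) = ((-40 + 1) - 100)*110 = (-39 - 100)*110 = -139*110 = -15290)
J = -695/409 (J = -15290*1/8998 = -695/409 ≈ -1.6993)
x(-2005) - J = 631 - 1*(-695/409) = 631 + 695/409 = 258774/409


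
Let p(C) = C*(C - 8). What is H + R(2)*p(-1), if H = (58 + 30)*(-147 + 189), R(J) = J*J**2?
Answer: 3768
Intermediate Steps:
R(J) = J**3
H = 3696 (H = 88*42 = 3696)
p(C) = C*(-8 + C)
H + R(2)*p(-1) = 3696 + 2**3*(-(-8 - 1)) = 3696 + 8*(-1*(-9)) = 3696 + 8*9 = 3696 + 72 = 3768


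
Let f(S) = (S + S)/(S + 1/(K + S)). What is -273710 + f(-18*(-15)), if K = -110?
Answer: -11824459310/43201 ≈ -2.7371e+5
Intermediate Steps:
f(S) = 2*S/(S + 1/(-110 + S)) (f(S) = (S + S)/(S + 1/(-110 + S)) = (2*S)/(S + 1/(-110 + S)) = 2*S/(S + 1/(-110 + S)))
-273710 + f(-18*(-15)) = -273710 + 2*(-18*(-15))*(-110 - 18*(-15))/(1 + (-18*(-15))² - (-1980)*(-15)) = -273710 + 2*270*(-110 + 270)/(1 + 270² - 110*270) = -273710 + 2*270*160/(1 + 72900 - 29700) = -273710 + 2*270*160/43201 = -273710 + 2*270*(1/43201)*160 = -273710 + 86400/43201 = -11824459310/43201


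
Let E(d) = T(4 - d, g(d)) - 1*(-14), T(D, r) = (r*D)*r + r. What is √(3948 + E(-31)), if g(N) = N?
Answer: 3*√4174 ≈ 193.82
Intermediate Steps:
T(D, r) = r + D*r² (T(D, r) = (D*r)*r + r = D*r² + r = r + D*r²)
E(d) = 14 + d*(1 + d*(4 - d)) (E(d) = d*(1 + (4 - d)*d) - 1*(-14) = d*(1 + d*(4 - d)) + 14 = 14 + d*(1 + d*(4 - d)))
√(3948 + E(-31)) = √(3948 + (14 - 1*(-31)*(-1 - 31*(-4 - 31)))) = √(3948 + (14 - 1*(-31)*(-1 - 31*(-35)))) = √(3948 + (14 - 1*(-31)*(-1 + 1085))) = √(3948 + (14 - 1*(-31)*1084)) = √(3948 + (14 + 33604)) = √(3948 + 33618) = √37566 = 3*√4174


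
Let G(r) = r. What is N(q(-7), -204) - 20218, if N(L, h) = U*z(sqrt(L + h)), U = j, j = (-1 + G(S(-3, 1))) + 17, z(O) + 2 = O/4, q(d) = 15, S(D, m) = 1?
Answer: -20252 + 51*I*sqrt(21)/4 ≈ -20252.0 + 58.428*I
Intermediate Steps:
z(O) = -2 + O/4
j = 17 (j = (-1 + 1) + 17 = 0 + 17 = 17)
U = 17
N(L, h) = -34 + 17*sqrt(L + h)/4 (N(L, h) = 17*(-2 + sqrt(L + h)/4) = -34 + 17*sqrt(L + h)/4)
N(q(-7), -204) - 20218 = (-34 + 17*sqrt(15 - 204)/4) - 20218 = (-34 + 17*sqrt(-189)/4) - 20218 = (-34 + 17*(3*I*sqrt(21))/4) - 20218 = (-34 + 51*I*sqrt(21)/4) - 20218 = -20252 + 51*I*sqrt(21)/4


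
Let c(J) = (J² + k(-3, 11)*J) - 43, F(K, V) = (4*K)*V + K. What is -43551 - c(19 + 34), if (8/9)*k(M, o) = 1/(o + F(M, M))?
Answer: -16304061/352 ≈ -46318.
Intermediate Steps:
F(K, V) = K + 4*K*V (F(K, V) = 4*K*V + K = K + 4*K*V)
k(M, o) = 9/(8*(o + M*(1 + 4*M)))
c(J) = -43 + J² + 9*J/352 (c(J) = (J² + (9/(8*(11 - 3*(1 + 4*(-3)))))*J) - 43 = (J² + (9/(8*(11 - 3*(1 - 12))))*J) - 43 = (J² + (9/(8*(11 - 3*(-11))))*J) - 43 = (J² + (9/(8*(11 + 33)))*J) - 43 = (J² + ((9/8)/44)*J) - 43 = (J² + ((9/8)*(1/44))*J) - 43 = (J² + 9*J/352) - 43 = -43 + J² + 9*J/352)
-43551 - c(19 + 34) = -43551 - (-43 + (19 + 34)² + 9*(19 + 34)/352) = -43551 - (-43 + 53² + (9/352)*53) = -43551 - (-43 + 2809 + 477/352) = -43551 - 1*974109/352 = -43551 - 974109/352 = -16304061/352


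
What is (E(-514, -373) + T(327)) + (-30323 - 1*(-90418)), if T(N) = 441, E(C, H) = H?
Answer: 60163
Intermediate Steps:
(E(-514, -373) + T(327)) + (-30323 - 1*(-90418)) = (-373 + 441) + (-30323 - 1*(-90418)) = 68 + (-30323 + 90418) = 68 + 60095 = 60163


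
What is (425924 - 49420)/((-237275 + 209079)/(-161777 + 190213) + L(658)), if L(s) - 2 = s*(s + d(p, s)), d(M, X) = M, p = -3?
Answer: 2676566936/3063915079 ≈ 0.87358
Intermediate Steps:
L(s) = 2 + s*(-3 + s) (L(s) = 2 + s*(s - 3) = 2 + s*(-3 + s))
(425924 - 49420)/((-237275 + 209079)/(-161777 + 190213) + L(658)) = (425924 - 49420)/((-237275 + 209079)/(-161777 + 190213) + (2 + 658² - 3*658)) = 376504/(-28196/28436 + (2 + 432964 - 1974)) = 376504/(-28196*1/28436 + 430992) = 376504/(-7049/7109 + 430992) = 376504/(3063915079/7109) = 376504*(7109/3063915079) = 2676566936/3063915079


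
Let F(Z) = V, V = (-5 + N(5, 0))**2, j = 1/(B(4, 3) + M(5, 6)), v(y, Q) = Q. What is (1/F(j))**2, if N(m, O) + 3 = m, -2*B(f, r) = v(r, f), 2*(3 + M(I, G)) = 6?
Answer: 1/81 ≈ 0.012346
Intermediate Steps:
M(I, G) = 0 (M(I, G) = -3 + (1/2)*6 = -3 + 3 = 0)
B(f, r) = -f/2
N(m, O) = -3 + m
j = -1/2 (j = 1/(-1/2*4 + 0) = 1/(-2 + 0) = 1/(-2) = -1/2 ≈ -0.50000)
V = 9 (V = (-5 + (-3 + 5))**2 = (-5 + 2)**2 = (-3)**2 = 9)
F(Z) = 9
(1/F(j))**2 = (1/9)**2 = 1/81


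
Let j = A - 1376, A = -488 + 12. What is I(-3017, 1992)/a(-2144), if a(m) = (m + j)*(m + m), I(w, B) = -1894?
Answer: -947/8567424 ≈ -0.00011053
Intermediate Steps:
A = -476
j = -1852 (j = -476 - 1376 = -1852)
a(m) = 2*m*(-1852 + m) (a(m) = (m - 1852)*(m + m) = (-1852 + m)*(2*m) = 2*m*(-1852 + m))
I(-3017, 1992)/a(-2144) = -1894*(-1/(4288*(-1852 - 2144))) = -1894/(2*(-2144)*(-3996)) = -1894/17134848 = -1894*1/17134848 = -947/8567424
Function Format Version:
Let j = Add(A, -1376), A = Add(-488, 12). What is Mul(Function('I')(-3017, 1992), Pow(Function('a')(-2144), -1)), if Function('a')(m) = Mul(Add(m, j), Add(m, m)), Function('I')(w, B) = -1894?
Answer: Rational(-947, 8567424) ≈ -0.00011053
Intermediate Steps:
A = -476
j = -1852 (j = Add(-476, -1376) = -1852)
Function('a')(m) = Mul(2, m, Add(-1852, m)) (Function('a')(m) = Mul(Add(m, -1852), Add(m, m)) = Mul(Add(-1852, m), Mul(2, m)) = Mul(2, m, Add(-1852, m)))
Mul(Function('I')(-3017, 1992), Pow(Function('a')(-2144), -1)) = Mul(-1894, Pow(Mul(2, -2144, Add(-1852, -2144)), -1)) = Mul(-1894, Pow(Mul(2, -2144, -3996), -1)) = Mul(-1894, Pow(17134848, -1)) = Mul(-1894, Rational(1, 17134848)) = Rational(-947, 8567424)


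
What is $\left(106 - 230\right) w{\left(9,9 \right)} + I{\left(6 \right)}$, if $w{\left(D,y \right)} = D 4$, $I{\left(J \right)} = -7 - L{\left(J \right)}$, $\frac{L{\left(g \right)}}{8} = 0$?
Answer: $-4471$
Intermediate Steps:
$L{\left(g \right)} = 0$ ($L{\left(g \right)} = 8 \cdot 0 = 0$)
$I{\left(J \right)} = -7$ ($I{\left(J \right)} = -7 - 0 = -7 + 0 = -7$)
$w{\left(D,y \right)} = 4 D$
$\left(106 - 230\right) w{\left(9,9 \right)} + I{\left(6 \right)} = \left(106 - 230\right) 4 \cdot 9 - 7 = \left(106 - 230\right) 36 - 7 = \left(-124\right) 36 - 7 = -4464 - 7 = -4471$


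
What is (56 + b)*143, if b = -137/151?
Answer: 1189617/151 ≈ 7878.3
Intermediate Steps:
b = -137/151 (b = -137*1/151 = -137/151 ≈ -0.90728)
(56 + b)*143 = (56 - 137/151)*143 = (8319/151)*143 = 1189617/151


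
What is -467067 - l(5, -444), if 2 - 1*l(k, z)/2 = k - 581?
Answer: -468223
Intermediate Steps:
l(k, z) = 1166 - 2*k (l(k, z) = 4 - 2*(k - 581) = 4 - 2*(-581 + k) = 4 + (1162 - 2*k) = 1166 - 2*k)
-467067 - l(5, -444) = -467067 - (1166 - 2*5) = -467067 - (1166 - 10) = -467067 - 1*1156 = -467067 - 1156 = -468223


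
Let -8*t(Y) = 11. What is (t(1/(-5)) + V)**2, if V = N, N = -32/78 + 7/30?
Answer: 651249/270400 ≈ 2.4085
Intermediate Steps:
t(Y) = -11/8 (t(Y) = -1/8*11 = -11/8)
N = -23/130 (N = -32*1/78 + 7*(1/30) = -16/39 + 7/30 = -23/130 ≈ -0.17692)
V = -23/130 ≈ -0.17692
(t(1/(-5)) + V)**2 = (-11/8 - 23/130)**2 = (-807/520)**2 = 651249/270400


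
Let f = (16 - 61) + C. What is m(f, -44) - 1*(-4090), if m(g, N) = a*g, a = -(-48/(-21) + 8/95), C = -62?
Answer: 2888482/665 ≈ 4343.6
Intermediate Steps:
f = -107 (f = (16 - 61) - 62 = -45 - 62 = -107)
a = -1576/665 (a = -(-48*(-1/21) + 8*(1/95)) = -(16/7 + 8/95) = -1*1576/665 = -1576/665 ≈ -2.3699)
m(g, N) = -1576*g/665
m(f, -44) - 1*(-4090) = -1576/665*(-107) - 1*(-4090) = 168632/665 + 4090 = 2888482/665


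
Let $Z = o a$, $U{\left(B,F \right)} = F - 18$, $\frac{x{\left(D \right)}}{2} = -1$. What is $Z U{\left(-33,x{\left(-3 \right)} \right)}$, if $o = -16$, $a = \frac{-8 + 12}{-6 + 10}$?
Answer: $320$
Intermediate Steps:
$x{\left(D \right)} = -2$ ($x{\left(D \right)} = 2 \left(-1\right) = -2$)
$a = 1$ ($a = \frac{4}{4} = 4 \cdot \frac{1}{4} = 1$)
$U{\left(B,F \right)} = -18 + F$ ($U{\left(B,F \right)} = F - 18 = -18 + F$)
$Z = -16$ ($Z = \left(-16\right) 1 = -16$)
$Z U{\left(-33,x{\left(-3 \right)} \right)} = - 16 \left(-18 - 2\right) = \left(-16\right) \left(-20\right) = 320$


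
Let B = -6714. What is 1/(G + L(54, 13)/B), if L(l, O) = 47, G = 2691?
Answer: 6714/18067327 ≈ 0.00037161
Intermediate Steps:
1/(G + L(54, 13)/B) = 1/(2691 + 47/(-6714)) = 1/(2691 + 47*(-1/6714)) = 1/(2691 - 47/6714) = 1/(18067327/6714) = 6714/18067327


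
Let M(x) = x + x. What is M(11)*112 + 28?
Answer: 2492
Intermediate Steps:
M(x) = 2*x
M(11)*112 + 28 = (2*11)*112 + 28 = 22*112 + 28 = 2464 + 28 = 2492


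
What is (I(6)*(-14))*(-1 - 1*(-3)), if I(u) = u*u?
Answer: -1008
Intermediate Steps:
I(u) = u²
(I(6)*(-14))*(-1 - 1*(-3)) = (6²*(-14))*(-1 - 1*(-3)) = (36*(-14))*(-1 + 3) = -504*2 = -1008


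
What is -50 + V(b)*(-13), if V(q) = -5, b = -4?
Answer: 15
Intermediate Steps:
-50 + V(b)*(-13) = -50 - 5*(-13) = -50 + 65 = 15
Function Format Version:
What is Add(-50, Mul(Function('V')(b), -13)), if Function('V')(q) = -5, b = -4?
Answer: 15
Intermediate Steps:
Add(-50, Mul(Function('V')(b), -13)) = Add(-50, Mul(-5, -13)) = Add(-50, 65) = 15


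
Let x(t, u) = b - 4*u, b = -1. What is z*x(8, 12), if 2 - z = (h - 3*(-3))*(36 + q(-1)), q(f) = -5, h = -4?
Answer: 7497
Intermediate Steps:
z = -153 (z = 2 - (-4 - 3*(-3))*(36 - 5) = 2 - (-4 + 9)*31 = 2 - 5*31 = 2 - 1*155 = 2 - 155 = -153)
x(t, u) = -1 - 4*u
z*x(8, 12) = -153*(-1 - 4*12) = -153*(-1 - 48) = -153*(-49) = 7497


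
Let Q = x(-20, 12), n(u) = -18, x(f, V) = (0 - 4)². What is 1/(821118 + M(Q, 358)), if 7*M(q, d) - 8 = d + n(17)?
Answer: 7/5748174 ≈ 1.2178e-6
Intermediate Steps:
x(f, V) = 16 (x(f, V) = (-4)² = 16)
Q = 16
M(q, d) = -10/7 + d/7 (M(q, d) = 8/7 + (d - 18)/7 = 8/7 + (-18 + d)/7 = 8/7 + (-18/7 + d/7) = -10/7 + d/7)
1/(821118 + M(Q, 358)) = 1/(821118 + (-10/7 + (⅐)*358)) = 1/(821118 + (-10/7 + 358/7)) = 1/(821118 + 348/7) = 1/(5748174/7) = 7/5748174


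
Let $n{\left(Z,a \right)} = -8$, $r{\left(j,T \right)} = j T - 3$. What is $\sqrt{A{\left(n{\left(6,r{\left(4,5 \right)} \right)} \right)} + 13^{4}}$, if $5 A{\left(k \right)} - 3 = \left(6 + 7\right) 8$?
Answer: $\frac{8 \sqrt{11165}}{5} \approx 169.06$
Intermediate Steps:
$r{\left(j,T \right)} = -3 + T j$ ($r{\left(j,T \right)} = T j - 3 = -3 + T j$)
$A{\left(k \right)} = \frac{107}{5}$ ($A{\left(k \right)} = \frac{3}{5} + \frac{\left(6 + 7\right) 8}{5} = \frac{3}{5} + \frac{13 \cdot 8}{5} = \frac{3}{5} + \frac{1}{5} \cdot 104 = \frac{3}{5} + \frac{104}{5} = \frac{107}{5}$)
$\sqrt{A{\left(n{\left(6,r{\left(4,5 \right)} \right)} \right)} + 13^{4}} = \sqrt{\frac{107}{5} + 13^{4}} = \sqrt{\frac{107}{5} + 28561} = \sqrt{\frac{142912}{5}} = \frac{8 \sqrt{11165}}{5}$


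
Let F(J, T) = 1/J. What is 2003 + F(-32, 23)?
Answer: 64095/32 ≈ 2003.0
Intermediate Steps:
2003 + F(-32, 23) = 2003 + 1/(-32) = 2003 - 1/32 = 64095/32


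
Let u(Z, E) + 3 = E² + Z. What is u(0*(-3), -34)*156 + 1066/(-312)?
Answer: 2158375/12 ≈ 1.7986e+5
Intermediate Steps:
u(Z, E) = -3 + Z + E² (u(Z, E) = -3 + (E² + Z) = -3 + (Z + E²) = -3 + Z + E²)
u(0*(-3), -34)*156 + 1066/(-312) = (-3 + 0*(-3) + (-34)²)*156 + 1066/(-312) = (-3 + 0 + 1156)*156 + 1066*(-1/312) = 1153*156 - 41/12 = 179868 - 41/12 = 2158375/12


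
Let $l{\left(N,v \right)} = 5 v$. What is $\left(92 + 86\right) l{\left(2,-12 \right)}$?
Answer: $-10680$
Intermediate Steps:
$\left(92 + 86\right) l{\left(2,-12 \right)} = \left(92 + 86\right) 5 \left(-12\right) = 178 \left(-60\right) = -10680$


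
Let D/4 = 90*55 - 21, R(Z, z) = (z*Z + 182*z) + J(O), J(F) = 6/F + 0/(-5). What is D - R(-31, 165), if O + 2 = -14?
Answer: -41589/8 ≈ -5198.6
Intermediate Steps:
O = -16 (O = -2 - 14 = -16)
J(F) = 6/F (J(F) = 6/F + 0*(-⅕) = 6/F + 0 = 6/F)
R(Z, z) = -3/8 + 182*z + Z*z (R(Z, z) = (z*Z + 182*z) + 6/(-16) = (Z*z + 182*z) + 6*(-1/16) = (182*z + Z*z) - 3/8 = -3/8 + 182*z + Z*z)
D = 19716 (D = 4*(90*55 - 21) = 4*(4950 - 21) = 4*4929 = 19716)
D - R(-31, 165) = 19716 - (-3/8 + 182*165 - 31*165) = 19716 - (-3/8 + 30030 - 5115) = 19716 - 1*199317/8 = 19716 - 199317/8 = -41589/8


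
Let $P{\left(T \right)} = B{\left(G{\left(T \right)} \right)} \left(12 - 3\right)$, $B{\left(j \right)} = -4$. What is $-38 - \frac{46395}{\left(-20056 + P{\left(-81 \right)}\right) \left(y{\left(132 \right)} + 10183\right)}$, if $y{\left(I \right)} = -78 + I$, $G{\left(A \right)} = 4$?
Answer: $- \frac{7815862157}{205681804} \approx -38.0$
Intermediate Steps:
$P{\left(T \right)} = -36$ ($P{\left(T \right)} = - 4 \left(12 - 3\right) = \left(-4\right) 9 = -36$)
$-38 - \frac{46395}{\left(-20056 + P{\left(-81 \right)}\right) \left(y{\left(132 \right)} + 10183\right)} = -38 - \frac{46395}{\left(-20056 - 36\right) \left(\left(-78 + 132\right) + 10183\right)} = -38 - \frac{46395}{\left(-20092\right) \left(54 + 10183\right)} = -38 - \frac{46395}{\left(-20092\right) 10237} = -38 - \frac{46395}{-205681804} = -38 - 46395 \left(- \frac{1}{205681804}\right) = -38 - - \frac{46395}{205681804} = -38 + \frac{46395}{205681804} = - \frac{7815862157}{205681804}$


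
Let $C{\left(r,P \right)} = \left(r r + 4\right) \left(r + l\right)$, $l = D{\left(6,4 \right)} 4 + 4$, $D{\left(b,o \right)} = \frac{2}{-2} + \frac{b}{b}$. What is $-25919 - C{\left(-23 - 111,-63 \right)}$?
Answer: $2308881$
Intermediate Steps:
$D{\left(b,o \right)} = 0$ ($D{\left(b,o \right)} = 2 \left(- \frac{1}{2}\right) + 1 = -1 + 1 = 0$)
$l = 4$ ($l = 0 \cdot 4 + 4 = 0 + 4 = 4$)
$C{\left(r,P \right)} = \left(4 + r\right) \left(4 + r^{2}\right)$ ($C{\left(r,P \right)} = \left(r r + 4\right) \left(r + 4\right) = \left(r^{2} + 4\right) \left(4 + r\right) = \left(4 + r^{2}\right) \left(4 + r\right) = \left(4 + r\right) \left(4 + r^{2}\right)$)
$-25919 - C{\left(-23 - 111,-63 \right)} = -25919 - \left(16 + \left(-23 - 111\right)^{3} + 4 \left(-23 - 111\right) + 4 \left(-23 - 111\right)^{2}\right) = -25919 - \left(16 + \left(-134\right)^{3} + 4 \left(-134\right) + 4 \left(-134\right)^{2}\right) = -25919 - \left(16 - 2406104 - 536 + 4 \cdot 17956\right) = -25919 - \left(16 - 2406104 - 536 + 71824\right) = -25919 - -2334800 = -25919 + 2334800 = 2308881$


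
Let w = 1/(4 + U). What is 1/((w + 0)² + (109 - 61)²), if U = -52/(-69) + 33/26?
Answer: 116748025/268990668036 ≈ 0.00043402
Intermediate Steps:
U = 3629/1794 (U = -52*(-1/69) + 33*(1/26) = 52/69 + 33/26 = 3629/1794 ≈ 2.0229)
w = 1794/10805 (w = 1/(4 + 3629/1794) = 1/(10805/1794) = 1794/10805 ≈ 0.16603)
1/((w + 0)² + (109 - 61)²) = 1/((1794/10805 + 0)² + (109 - 61)²) = 1/((1794/10805)² + 48²) = 1/(3218436/116748025 + 2304) = 1/(268990668036/116748025) = 116748025/268990668036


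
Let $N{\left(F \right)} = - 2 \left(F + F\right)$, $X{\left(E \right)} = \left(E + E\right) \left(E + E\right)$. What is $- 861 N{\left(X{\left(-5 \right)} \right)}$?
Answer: $344400$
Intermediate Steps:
$X{\left(E \right)} = 4 E^{2}$ ($X{\left(E \right)} = 2 E 2 E = 4 E^{2}$)
$N{\left(F \right)} = - 4 F$ ($N{\left(F \right)} = - 2 \cdot 2 F = - 4 F$)
$- 861 N{\left(X{\left(-5 \right)} \right)} = - 861 \left(- 4 \cdot 4 \left(-5\right)^{2}\right) = - 861 \left(- 4 \cdot 4 \cdot 25\right) = - 861 \left(\left(-4\right) 100\right) = \left(-861\right) \left(-400\right) = 344400$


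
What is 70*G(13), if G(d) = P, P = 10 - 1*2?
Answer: 560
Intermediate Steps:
P = 8 (P = 10 - 2 = 8)
G(d) = 8
70*G(13) = 70*8 = 560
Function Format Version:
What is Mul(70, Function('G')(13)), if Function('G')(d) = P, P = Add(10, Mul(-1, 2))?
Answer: 560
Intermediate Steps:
P = 8 (P = Add(10, -2) = 8)
Function('G')(d) = 8
Mul(70, Function('G')(13)) = Mul(70, 8) = 560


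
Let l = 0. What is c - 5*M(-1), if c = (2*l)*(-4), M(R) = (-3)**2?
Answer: -45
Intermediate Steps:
M(R) = 9
c = 0 (c = (2*0)*(-4) = 0*(-4) = 0)
c - 5*M(-1) = 0 - 5*9 = 0 - 45 = -45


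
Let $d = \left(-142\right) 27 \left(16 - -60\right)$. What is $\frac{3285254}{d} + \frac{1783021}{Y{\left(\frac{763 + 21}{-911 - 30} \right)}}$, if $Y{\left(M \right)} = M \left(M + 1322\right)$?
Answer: $- \frac{19302009857938393}{11833625234592} \approx -1631.1$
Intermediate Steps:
$d = -291384$ ($d = - 3834 \left(16 + 60\right) = \left(-3834\right) 76 = -291384$)
$Y{\left(M \right)} = M \left(1322 + M\right)$
$\frac{3285254}{d} + \frac{1783021}{Y{\left(\frac{763 + 21}{-911 - 30} \right)}} = \frac{3285254}{-291384} + \frac{1783021}{\frac{763 + 21}{-911 - 30} \left(1322 + \frac{763 + 21}{-911 - 30}\right)} = 3285254 \left(- \frac{1}{291384}\right) + \frac{1783021}{\frac{784}{-941} \left(1322 + \frac{784}{-941}\right)} = - \frac{1642627}{145692} + \frac{1783021}{784 \left(- \frac{1}{941}\right) \left(1322 + 784 \left(- \frac{1}{941}\right)\right)} = - \frac{1642627}{145692} + \frac{1783021}{\left(- \frac{784}{941}\right) \left(1322 - \frac{784}{941}\right)} = - \frac{1642627}{145692} + \frac{1783021}{\left(- \frac{784}{941}\right) \frac{1243218}{941}} = - \frac{1642627}{145692} + \frac{1783021}{- \frac{974682912}{885481}} = - \frac{1642627}{145692} + 1783021 \left(- \frac{885481}{974682912}\right) = - \frac{1642627}{145692} - \frac{1578831218101}{974682912} = - \frac{19302009857938393}{11833625234592}$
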